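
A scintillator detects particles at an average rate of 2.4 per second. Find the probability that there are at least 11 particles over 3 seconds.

Over the interval, μ = 2.4 × 3 = 7.2 (3 seconds).
P(N ≥ 11) = 1 − P(N ≤ 10) = 1 − Σ_{j=0}^{10} e^(−μ) μ^j/j! ≈ 0.1133.

0.1133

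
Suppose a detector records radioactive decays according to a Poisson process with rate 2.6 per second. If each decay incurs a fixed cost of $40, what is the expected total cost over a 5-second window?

E[N] = 2.6 × 5 = 13 (a 5-second window = 5 seconds); E[cost] = 13 × $40 = $520.

$520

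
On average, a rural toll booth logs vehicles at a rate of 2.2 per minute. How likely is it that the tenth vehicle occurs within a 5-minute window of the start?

0.6595

Over the interval, μ = 2.2 × 5 = 11 (a 5-minute window = 5 minutes).
The tenth arrival falls in the interval iff at least 10 events occur there: P(S_10 ≤ t) = P(N ≥ 10) = 1 − P(N ≤ 9) ≈ 0.6595.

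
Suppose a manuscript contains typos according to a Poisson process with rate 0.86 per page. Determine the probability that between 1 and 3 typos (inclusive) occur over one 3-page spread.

Over the interval, μ = 0.86 × 3 = 2.58 (a 3-page spread = 3 pages).
P(1 ≤ N ≤ 3) = Σ_{j=1}^{3} e^(−2.58) · 2.58^j/j! ≈ 0.6646.

0.6646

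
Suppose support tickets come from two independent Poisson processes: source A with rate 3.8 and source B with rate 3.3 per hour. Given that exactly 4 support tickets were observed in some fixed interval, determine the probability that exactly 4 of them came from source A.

Given the total, each event is independently from source A with probability p = λ_A/(λ_A+λ_B) = 3.8/7.1 ≈ 0.5352.
So K ~ Binomial(4, 3.8/7.1): P(K = 4) = C(4,4) · (3.8/7.1)^4 · (3.3/7.1)^0 ≈ 0.0821.

0.0821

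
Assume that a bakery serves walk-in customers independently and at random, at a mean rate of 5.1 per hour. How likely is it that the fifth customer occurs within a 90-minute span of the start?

Over the interval, μ = 5.1 × 1.5 = 7.65 (a 90-minute span = 1.5 hours).
The fifth arrival falls in the interval iff at least 5 events occur there: P(S_5 ≤ t) = P(N ≥ 5) = 1 − P(N ≤ 4) ≈ 0.8785.

0.8785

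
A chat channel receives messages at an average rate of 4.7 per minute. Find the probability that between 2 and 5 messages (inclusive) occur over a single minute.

With mean μ = 4.7 per minute,
P(2 ≤ N ≤ 5) = Σ_{j=2}^{5} e^(−4.7) · 4.7^j/j! ≈ 0.6166.

0.6166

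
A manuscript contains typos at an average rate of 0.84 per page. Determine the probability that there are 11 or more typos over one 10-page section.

Over the interval, μ = 0.84 × 10 = 8.4 (a 10-page section = 10 pages).
P(N ≥ 11) = 1 − P(N ≤ 10) = 1 − Σ_{j=0}^{10} e^(−μ) μ^j/j! ≈ 0.2257.

0.2257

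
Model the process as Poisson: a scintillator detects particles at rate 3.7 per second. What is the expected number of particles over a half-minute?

111

E[N] = λt = 3.7 × 30 = 111 (a half-minute = 30 seconds).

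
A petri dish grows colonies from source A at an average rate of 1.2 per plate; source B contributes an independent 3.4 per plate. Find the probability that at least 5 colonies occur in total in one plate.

0.4868

Independent Poisson processes superpose: combined rate λ = 1.2 + 3.4 = 4.6 per plate.
So μ = 4.6.
P(N ≥ 5) = 1 − P(N ≤ 4) ≈ 0.4868.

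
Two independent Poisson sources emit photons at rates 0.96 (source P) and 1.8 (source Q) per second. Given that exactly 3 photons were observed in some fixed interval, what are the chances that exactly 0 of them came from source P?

0.2774

Given the total, each event is independently from source P with probability p = λ_P/(λ_P+λ_Q) = 0.96/2.76 ≈ 0.3478.
So K ~ Binomial(3, 0.96/2.76): P(K = 0) = C(3,0) · (0.96/2.76)^0 · (1.8/2.76)^3 ≈ 0.2774.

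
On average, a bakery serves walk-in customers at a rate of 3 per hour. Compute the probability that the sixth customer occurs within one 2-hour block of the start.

Over the interval, μ = 3 × 2 = 6 (a 2-hour block = 2 hours).
The sixth arrival falls in the interval iff at least 6 events occur there: P(S_6 ≤ t) = P(N ≥ 6) = 1 − P(N ≤ 5) ≈ 0.5543.

0.5543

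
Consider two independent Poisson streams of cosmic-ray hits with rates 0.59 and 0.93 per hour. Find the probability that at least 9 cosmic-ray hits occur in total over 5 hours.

Independent Poisson processes superpose: combined rate λ = 0.59 + 0.93 = 1.52 per hour.
Over the interval, μ = 1.52 × 5 = 7.6 (5 hours).
P(N ≥ 9) = 1 − P(N ≤ 8) ≈ 0.3518.

0.3518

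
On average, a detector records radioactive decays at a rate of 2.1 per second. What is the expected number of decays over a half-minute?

63

E[N] = λt = 2.1 × 30 = 63 (a half-minute = 30 seconds).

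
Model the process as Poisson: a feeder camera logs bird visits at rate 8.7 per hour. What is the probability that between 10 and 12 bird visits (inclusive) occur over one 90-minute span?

0.2951

Over the interval, μ = 8.7 × 1.5 = 13.05 (a 90-minute span = 1.5 hours).
P(10 ≤ N ≤ 12) = Σ_{j=10}^{12} e^(−13.05) · 13.05^j/j! ≈ 0.2951.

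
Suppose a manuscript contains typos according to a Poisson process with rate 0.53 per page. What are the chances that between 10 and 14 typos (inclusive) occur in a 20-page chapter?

Over the interval, μ = 0.53 × 20 = 10.6 (a 20-page chapter = 20 pages).
P(10 ≤ N ≤ 14) = Σ_{j=10}^{14} e^(−10.6) · 10.6^j/j! ≈ 0.4961.

0.4961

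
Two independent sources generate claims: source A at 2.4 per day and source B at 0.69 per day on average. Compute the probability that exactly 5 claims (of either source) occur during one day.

0.1068

Independent Poisson processes superpose: combined rate λ = 2.4 + 0.69 = 3.09 per day.
So μ = 3.09.
P(N = 5) = e^(−3.09) · 3.09^5/5! ≈ 0.1068.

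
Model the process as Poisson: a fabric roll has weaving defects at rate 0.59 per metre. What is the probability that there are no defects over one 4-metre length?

0.0944

Over the interval, μ = 0.59 × 4 = 2.36 (a 4-metre length = 4 metres).
P(N = 0) = e^(−μ) μ^0/0! = e^(−2.36) · 2.36^0/1 ≈ 0.0944.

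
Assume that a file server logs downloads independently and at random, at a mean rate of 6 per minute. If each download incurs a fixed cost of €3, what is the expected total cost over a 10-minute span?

€180

E[N] = 6 × 10 = 60 (a 10-minute span = 10 minutes); E[cost] = 60 × €3 = €180.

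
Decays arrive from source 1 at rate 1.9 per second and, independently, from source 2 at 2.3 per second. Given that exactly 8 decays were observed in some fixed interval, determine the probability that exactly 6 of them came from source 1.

0.0720

Given the total, each event is independently from source 1 with probability p = λ_1/(λ_1+λ_2) = 1.9/4.2 ≈ 0.4524.
So K ~ Binomial(8, 1.9/4.2): P(K = 6) = C(8,6) · (1.9/4.2)^6 · (2.3/4.2)^2 ≈ 0.0720.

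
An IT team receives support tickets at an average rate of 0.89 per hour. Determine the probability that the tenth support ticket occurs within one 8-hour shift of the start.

0.1819

Over the interval, μ = 0.89 × 8 = 7.12 (an 8-hour shift = 8 hours).
The tenth arrival falls in the interval iff at least 10 events occur there: P(S_10 ≤ t) = P(N ≥ 10) = 1 − P(N ≤ 9) ≈ 0.1819.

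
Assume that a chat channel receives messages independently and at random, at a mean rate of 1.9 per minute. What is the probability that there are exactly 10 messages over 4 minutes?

0.0887

Over the interval, μ = 1.9 × 4 = 7.6 (4 minutes).
P(N = 10) = e^(−μ) μ^10/10! = e^(−7.6) · 7.6^10/3628800 ≈ 0.0887.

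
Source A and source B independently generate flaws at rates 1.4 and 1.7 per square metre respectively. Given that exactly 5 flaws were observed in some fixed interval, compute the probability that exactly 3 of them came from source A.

0.2770

Given the total, each event is independently from source A with probability p = λ_A/(λ_A+λ_B) = 1.4/3.1 ≈ 0.4516.
So K ~ Binomial(5, 1.4/3.1): P(K = 3) = C(5,3) · (1.4/3.1)^3 · (1.7/3.1)^2 ≈ 0.2770.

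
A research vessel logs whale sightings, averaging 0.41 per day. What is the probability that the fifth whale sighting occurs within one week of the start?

Over the interval, μ = 0.41 × 7 = 2.87 (a week = 7 days).
The fifth arrival falls in the interval iff at least 5 events occur there: P(S_5 ≤ t) = P(N ≥ 5) = 1 − P(N ≤ 4) ≈ 0.1634.

0.1634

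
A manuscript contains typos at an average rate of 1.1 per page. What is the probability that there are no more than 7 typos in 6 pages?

Over the interval, μ = 1.1 × 6 = 6.6 (6 pages).
P(N ≤ 7) = Σ_{j=0}^{7} e^(−μ) μ^j/j! ≈ 0.6581.

0.6581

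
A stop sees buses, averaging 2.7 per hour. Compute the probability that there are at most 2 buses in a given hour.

0.4936

With mean μ = 2.7 per hour,
P(N ≤ 2) = Σ_{j=0}^{2} e^(−μ) μ^j/j! ≈ 0.4936.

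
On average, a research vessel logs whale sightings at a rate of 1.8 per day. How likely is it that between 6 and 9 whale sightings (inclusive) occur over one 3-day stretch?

Over the interval, μ = 1.8 × 3 = 5.4 (a 3-day stretch = 3 days).
P(6 ≤ N ≤ 9) = Σ_{j=6}^{9} e^(−5.4) · 5.4^j/j! ≈ 0.4051.

0.4051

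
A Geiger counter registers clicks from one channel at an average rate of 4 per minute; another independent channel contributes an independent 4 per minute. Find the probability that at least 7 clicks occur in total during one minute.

Independent Poisson processes superpose: combined rate λ = 4 + 4 = 8 per minute.
So μ = 8.
P(N ≥ 7) = 1 − P(N ≤ 6) ≈ 0.6866.

0.6866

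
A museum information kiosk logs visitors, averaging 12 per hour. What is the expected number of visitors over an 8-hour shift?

96

E[N] = λt = 12 × 8 = 96 (an 8-hour shift = 8 hours).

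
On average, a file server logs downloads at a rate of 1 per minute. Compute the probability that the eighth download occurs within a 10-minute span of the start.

0.7798

Over the interval, μ = 1 × 10 = 10 (a 10-minute span = 10 minutes).
The eighth arrival falls in the interval iff at least 8 events occur there: P(S_8 ≤ t) = P(N ≥ 8) = 1 − P(N ≤ 7) ≈ 0.7798.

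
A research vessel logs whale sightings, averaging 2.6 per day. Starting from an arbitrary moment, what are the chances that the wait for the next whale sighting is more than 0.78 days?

The wait for the next event is exponential with rate λ = 2.6 per day.
P(T > 0.78) = e^(−λt) = e^(−2.6 × 0.78) = e^(−2.028) ≈ 0.1316.

0.1316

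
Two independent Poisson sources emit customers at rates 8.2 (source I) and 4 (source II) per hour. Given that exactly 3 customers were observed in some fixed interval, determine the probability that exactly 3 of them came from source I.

Given the total, each event is independently from source I with probability p = λ_I/(λ_I+λ_II) = 8.2/12.2 ≈ 0.6721.
So K ~ Binomial(3, 8.2/12.2): P(K = 3) = C(3,3) · (8.2/12.2)^3 · (4/12.2)^0 ≈ 0.3036.

0.3036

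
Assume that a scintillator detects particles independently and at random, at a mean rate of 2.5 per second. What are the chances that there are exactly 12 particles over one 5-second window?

0.1132

Over the interval, μ = 2.5 × 5 = 12.5 (a 5-second window = 5 seconds).
P(N = 12) = e^(−μ) μ^12/12! = e^(−12.5) · 12.5^12/479001600 ≈ 0.1132.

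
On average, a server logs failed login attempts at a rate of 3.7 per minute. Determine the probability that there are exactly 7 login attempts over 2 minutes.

Over the interval, μ = 3.7 × 2 = 7.4 (2 minutes).
P(N = 7) = e^(−μ) μ^7/7! = e^(−7.4) · 7.4^7/5040 ≈ 0.1474.

0.1474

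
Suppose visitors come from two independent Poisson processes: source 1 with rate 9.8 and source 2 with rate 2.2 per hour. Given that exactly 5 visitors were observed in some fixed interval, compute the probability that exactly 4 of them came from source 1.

Given the total, each event is independently from source 1 with probability p = λ_1/(λ_1+λ_2) = 9.8/12 ≈ 0.8167.
So K ~ Binomial(5, 9.8/12): P(K = 4) = C(5,4) · (9.8/12)^4 · (2.2/12)^1 ≈ 0.4077.

0.4077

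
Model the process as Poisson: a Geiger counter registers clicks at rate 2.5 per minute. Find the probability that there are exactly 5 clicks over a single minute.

0.0668

With mean μ = 2.5 per minute,
P(N = 5) = e^(−μ) μ^5/5! = e^(−2.5) · 2.5^5/120 ≈ 0.0668.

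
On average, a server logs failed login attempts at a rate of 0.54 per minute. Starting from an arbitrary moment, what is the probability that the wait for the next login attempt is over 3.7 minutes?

0.1356

The wait for the next event is exponential with rate λ = 0.54 per minute.
P(T > 3.7) = e^(−λt) = e^(−0.54 × 3.7) = e^(−1.998) ≈ 0.1356.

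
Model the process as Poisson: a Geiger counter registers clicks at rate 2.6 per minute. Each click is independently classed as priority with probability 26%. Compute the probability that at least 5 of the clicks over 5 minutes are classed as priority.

Thinning: the clicks that are classed as priority themselves form a Poisson process with rate 0.26 × 2.6 = 0.676 per minute.
Over the interval, μ = 0.676 × 5 = 3.38 (5 minutes).
P(N ≥ 5) = 1 − P(N ≤ 4) ≈ 0.2521.

0.2521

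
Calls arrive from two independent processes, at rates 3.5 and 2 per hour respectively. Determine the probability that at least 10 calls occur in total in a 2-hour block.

Independent Poisson processes superpose: combined rate λ = 3.5 + 2 = 5.5 per hour.
Over the interval, μ = 5.5 × 2 = 11 (a 2-hour block = 2 hours).
P(N ≥ 10) = 1 − P(N ≤ 9) ≈ 0.6595.

0.6595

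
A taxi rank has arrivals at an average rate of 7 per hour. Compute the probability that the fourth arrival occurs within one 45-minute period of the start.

Over the interval, μ = 7 × 0.75 = 5.25 (a 45-minute period = 0.75 hours).
The fourth arrival falls in the interval iff at least 4 events occur there: P(S_4 ≤ t) = P(N ≥ 4) = 1 − P(N ≤ 3) ≈ 0.7683.

0.7683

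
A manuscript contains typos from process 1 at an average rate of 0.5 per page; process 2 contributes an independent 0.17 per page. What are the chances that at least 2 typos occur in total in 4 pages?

0.7477

Independent Poisson processes superpose: combined rate λ = 0.5 + 0.17 = 0.67 per page.
Over the interval, μ = 0.67 × 4 = 2.68 (4 pages).
P(N ≥ 2) = 1 − P(N ≤ 1) ≈ 0.7477.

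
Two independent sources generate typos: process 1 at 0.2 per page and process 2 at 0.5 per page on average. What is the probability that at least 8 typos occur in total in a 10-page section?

0.4013

Independent Poisson processes superpose: combined rate λ = 0.2 + 0.5 = 0.7 per page.
Over the interval, μ = 0.7 × 10 = 7 (a 10-page section = 10 pages).
P(N ≥ 8) = 1 − P(N ≤ 7) ≈ 0.4013.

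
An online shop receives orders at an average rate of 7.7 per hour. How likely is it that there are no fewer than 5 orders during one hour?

With mean μ = 7.7 per hour,
P(N ≥ 5) = 1 − P(N ≤ 4) = 1 − Σ_{j=0}^{4} e^(−μ) μ^j/j! ≈ 0.8819.

0.8819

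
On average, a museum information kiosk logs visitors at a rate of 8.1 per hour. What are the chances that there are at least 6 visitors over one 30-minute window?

0.2227

Over the interval, μ = 8.1 × 0.5 = 4.05 (a 30-minute window = 0.5 hours).
P(N ≥ 6) = 1 − P(N ≤ 5) = 1 − Σ_{j=0}^{5} e^(−μ) μ^j/j! ≈ 0.2227.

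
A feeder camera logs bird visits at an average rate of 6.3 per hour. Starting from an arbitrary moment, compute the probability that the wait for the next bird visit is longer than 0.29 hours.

The wait for the next event is exponential with rate λ = 6.3 per hour.
P(T > 0.29) = e^(−λt) = e^(−6.3 × 0.29) = e^(−1.827) ≈ 0.1609.

0.1609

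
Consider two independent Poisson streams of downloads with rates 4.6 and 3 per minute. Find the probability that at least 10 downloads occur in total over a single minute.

Independent Poisson processes superpose: combined rate λ = 4.6 + 3 = 7.6 per minute.
So μ = 7.6.
P(N ≥ 10) = 1 − P(N ≤ 9) ≈ 0.2351.

0.2351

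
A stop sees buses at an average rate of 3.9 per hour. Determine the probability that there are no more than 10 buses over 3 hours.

Over the interval, μ = 3.9 × 3 = 11.7 (3 hours).
P(N ≤ 10) = Σ_{j=0}^{10} e^(−μ) μ^j/j! ≈ 0.3794.

0.3794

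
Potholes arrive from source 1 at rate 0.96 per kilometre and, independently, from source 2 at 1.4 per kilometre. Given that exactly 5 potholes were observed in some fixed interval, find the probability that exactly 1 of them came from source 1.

0.2519

Given the total, each event is independently from source 1 with probability p = λ_1/(λ_1+λ_2) = 0.96/2.36 ≈ 0.4068.
So K ~ Binomial(5, 0.96/2.36): P(K = 1) = C(5,1) · (0.96/2.36)^1 · (1.4/2.36)^4 ≈ 0.2519.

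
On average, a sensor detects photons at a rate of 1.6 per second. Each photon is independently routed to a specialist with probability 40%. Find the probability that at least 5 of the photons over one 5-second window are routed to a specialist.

0.2194

Thinning: the photons that are routed to a specialist themselves form a Poisson process with rate 0.4 × 1.6 = 0.64 per second.
Over the interval, μ = 0.64 × 5 = 3.2 (a 5-second window = 5 seconds).
P(N ≥ 5) = 1 − P(N ≤ 4) ≈ 0.2194.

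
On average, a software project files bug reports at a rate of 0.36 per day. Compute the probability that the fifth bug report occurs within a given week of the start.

Over the interval, μ = 0.36 × 7 = 2.52 (a week = 7 days).
The fifth arrival falls in the interval iff at least 5 events occur there: P(S_5 ≤ t) = P(N ≥ 5) = 1 − P(N ≤ 4) ≈ 0.1115.

0.1115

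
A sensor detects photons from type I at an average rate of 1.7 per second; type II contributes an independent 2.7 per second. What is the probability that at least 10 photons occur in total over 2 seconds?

0.3863

Independent Poisson processes superpose: combined rate λ = 1.7 + 2.7 = 4.4 per second.
Over the interval, μ = 4.4 × 2 = 8.8 (2 seconds).
P(N ≥ 10) = 1 − P(N ≤ 9) ≈ 0.3863.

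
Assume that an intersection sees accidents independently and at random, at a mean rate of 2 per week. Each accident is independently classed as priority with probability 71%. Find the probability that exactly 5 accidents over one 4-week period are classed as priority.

Thinning: the accidents that are classed as priority themselves form a Poisson process with rate 0.71 × 2 = 1.42 per week.
Over the interval, μ = 1.42 × 4 = 5.68 (a 4-week period = 4 weeks).
P(N = 5) = e^(−5.68) · 5.68^5/5! ≈ 0.1682.

0.1682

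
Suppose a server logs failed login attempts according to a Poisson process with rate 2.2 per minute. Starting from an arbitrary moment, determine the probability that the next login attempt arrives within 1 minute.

Inter-arrival times are exponential with rate λ = 2.2 per minute.
P(T ≤ 1) = 1 − e^(−λt) = 1 − e^(−2.2 × 1) = 1 − e^(−2.2) ≈ 0.8892.

0.8892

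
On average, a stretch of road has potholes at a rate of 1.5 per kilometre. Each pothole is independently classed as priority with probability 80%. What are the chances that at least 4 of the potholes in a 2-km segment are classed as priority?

Thinning: the potholes that are classed as priority themselves form a Poisson process with rate 0.8 × 1.5 = 1.2 per kilometre.
Over the interval, μ = 1.2 × 2 = 2.4 (a 2-km segment = 2 kilometres).
P(N ≥ 4) = 1 − P(N ≤ 3) ≈ 0.2213.

0.2213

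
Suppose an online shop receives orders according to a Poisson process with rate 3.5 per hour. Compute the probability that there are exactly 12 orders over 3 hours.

0.1032

Over the interval, μ = 3.5 × 3 = 10.5 (3 hours).
P(N = 12) = e^(−μ) μ^12/12! = e^(−10.5) · 10.5^12/479001600 ≈ 0.1032.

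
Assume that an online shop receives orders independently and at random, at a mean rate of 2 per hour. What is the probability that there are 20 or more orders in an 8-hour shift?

0.1878

Over the interval, μ = 2 × 8 = 16 (an 8-hour shift = 8 hours).
P(N ≥ 20) = 1 − P(N ≤ 19) = 1 − Σ_{j=0}^{19} e^(−μ) μ^j/j! ≈ 0.1878.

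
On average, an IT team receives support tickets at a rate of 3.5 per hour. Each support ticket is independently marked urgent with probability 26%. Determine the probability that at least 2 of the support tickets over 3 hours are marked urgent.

0.7567

Thinning: the support tickets that are marked urgent themselves form a Poisson process with rate 0.26 × 3.5 = 0.91 per hour.
Over the interval, μ = 0.91 × 3 = 2.73 (3 hours).
P(N ≥ 2) = 1 − P(N ≤ 1) ≈ 0.7567.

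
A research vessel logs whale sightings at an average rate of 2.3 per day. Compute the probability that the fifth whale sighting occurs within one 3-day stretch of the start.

Over the interval, μ = 2.3 × 3 = 6.9 (a 3-day stretch = 3 days).
The fifth arrival falls in the interval iff at least 5 events occur there: P(S_5 ≤ t) = P(N ≥ 5) = 1 − P(N ≤ 4) ≈ 0.8177.

0.8177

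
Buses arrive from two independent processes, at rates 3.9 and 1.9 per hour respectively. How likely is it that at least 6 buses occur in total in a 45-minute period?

Independent Poisson processes superpose: combined rate λ = 3.9 + 1.9 = 5.8 per hour.
Over the interval, μ = 5.8 × 0.75 = 4.35 (a 45-minute period = 0.75 hours).
P(N ≥ 6) = 1 − P(N ≤ 5) ≈ 0.2717.

0.2717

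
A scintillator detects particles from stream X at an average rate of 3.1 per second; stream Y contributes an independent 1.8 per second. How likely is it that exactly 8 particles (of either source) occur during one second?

Independent Poisson processes superpose: combined rate λ = 3.1 + 1.8 = 4.9 per second.
So μ = 4.9.
P(N = 8) = e^(−4.9) · 4.9^8/8! ≈ 0.0614.

0.0614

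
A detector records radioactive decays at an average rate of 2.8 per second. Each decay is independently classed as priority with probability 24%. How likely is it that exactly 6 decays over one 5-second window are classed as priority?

0.0694

Thinning: the decays that are classed as priority themselves form a Poisson process with rate 0.24 × 2.8 = 0.672 per second.
Over the interval, μ = 0.672 × 5 = 3.36 (a 5-second window = 5 seconds).
P(N = 6) = e^(−3.36) · 3.36^6/6! ≈ 0.0694.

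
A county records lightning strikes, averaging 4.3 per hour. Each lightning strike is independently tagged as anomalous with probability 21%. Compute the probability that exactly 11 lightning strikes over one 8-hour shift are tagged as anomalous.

Thinning: the lightning strikes that are tagged as anomalous themselves form a Poisson process with rate 0.21 × 4.3 = 0.903 per hour.
Over the interval, μ = 0.903 × 8 = 7.224 (an 8-hour shift = 8 hours).
P(N = 11) = e^(−7.224) · 7.224^11/11! ≈ 0.0511.

0.0511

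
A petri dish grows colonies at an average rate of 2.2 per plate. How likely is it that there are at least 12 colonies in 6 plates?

0.6668

Over the interval, μ = 2.2 × 6 = 13.2 (6 plates).
P(N ≥ 12) = 1 − P(N ≤ 11) = 1 − Σ_{j=0}^{11} e^(−μ) μ^j/j! ≈ 0.6668.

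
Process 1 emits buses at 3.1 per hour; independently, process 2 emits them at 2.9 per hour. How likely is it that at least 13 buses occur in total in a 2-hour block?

Independent Poisson processes superpose: combined rate λ = 3.1 + 2.9 = 6 per hour.
Over the interval, μ = 6 × 2 = 12 (a 2-hour block = 2 hours).
P(N ≥ 13) = 1 − P(N ≤ 12) ≈ 0.4240.

0.4240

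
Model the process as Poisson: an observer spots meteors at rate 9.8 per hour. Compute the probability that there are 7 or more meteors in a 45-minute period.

0.6010

Over the interval, μ = 9.8 × 0.75 = 7.35 (a 45-minute period = 0.75 hours).
P(N ≥ 7) = 1 − P(N ≤ 6) = 1 − Σ_{j=0}^{6} e^(−μ) μ^j/j! ≈ 0.6010.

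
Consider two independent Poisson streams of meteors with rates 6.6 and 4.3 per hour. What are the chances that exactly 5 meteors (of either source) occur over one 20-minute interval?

0.1394

Independent Poisson processes superpose: combined rate λ = 6.6 + 4.3 = 10.9 per hour.
Over the interval, μ = 10.9 × 1/3 ≈ 3.63333 (a 20-minute interval = 1/3 hours).
P(N = 5) = e^(−3.63333) · 3.63333^5/5! ≈ 0.1394.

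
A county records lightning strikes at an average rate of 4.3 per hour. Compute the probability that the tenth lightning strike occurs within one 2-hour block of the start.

0.3600

Over the interval, μ = 4.3 × 2 = 8.6 (a 2-hour block = 2 hours).
The tenth arrival falls in the interval iff at least 10 events occur there: P(S_10 ≤ t) = P(N ≥ 10) = 1 − P(N ≤ 9) ≈ 0.3600.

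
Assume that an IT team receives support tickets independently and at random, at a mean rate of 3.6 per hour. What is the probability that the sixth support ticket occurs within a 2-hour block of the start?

Over the interval, μ = 3.6 × 2 = 7.2 (a 2-hour block = 2 hours).
The sixth arrival falls in the interval iff at least 6 events occur there: P(S_6 ≤ t) = P(N ≥ 6) = 1 − P(N ≤ 5) ≈ 0.7241.

0.7241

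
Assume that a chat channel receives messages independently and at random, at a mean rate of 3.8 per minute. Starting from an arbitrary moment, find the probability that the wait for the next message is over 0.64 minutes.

0.0879

The wait for the next event is exponential with rate λ = 3.8 per minute.
P(T > 0.64) = e^(−λt) = e^(−3.8 × 0.64) = e^(−2.432) ≈ 0.0879.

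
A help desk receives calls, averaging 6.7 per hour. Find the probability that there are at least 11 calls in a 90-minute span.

Over the interval, μ = 6.7 × 1.5 = 10.05 (a 90-minute span = 1.5 hours).
P(N ≥ 11) = 1 − P(N ≤ 10) = 1 − Σ_{j=0}^{10} e^(−μ) μ^j/j! ≈ 0.4232.

0.4232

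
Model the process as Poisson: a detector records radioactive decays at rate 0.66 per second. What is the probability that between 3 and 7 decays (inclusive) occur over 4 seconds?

Over the interval, μ = 0.66 × 4 = 2.64 (4 seconds).
P(3 ≤ N ≤ 7) = Σ_{j=3}^{7} e^(−2.64) · 2.64^j/j! ≈ 0.4857.

0.4857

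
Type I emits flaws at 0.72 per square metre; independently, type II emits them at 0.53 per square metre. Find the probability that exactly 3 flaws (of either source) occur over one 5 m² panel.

Independent Poisson processes superpose: combined rate λ = 0.72 + 0.53 = 1.25 per square metre.
Over the interval, μ = 1.25 × 5 = 6.25 (a 5 m² panel = 5 square metres).
P(N = 3) = e^(−6.25) · 6.25^3/3! ≈ 0.0786.

0.0786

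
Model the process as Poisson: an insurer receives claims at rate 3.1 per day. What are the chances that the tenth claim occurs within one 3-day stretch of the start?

0.4521

Over the interval, μ = 3.1 × 3 = 9.3 (a 3-day stretch = 3 days).
The tenth arrival falls in the interval iff at least 10 events occur there: P(S_10 ≤ t) = P(N ≥ 10) = 1 − P(N ≤ 9) ≈ 0.4521.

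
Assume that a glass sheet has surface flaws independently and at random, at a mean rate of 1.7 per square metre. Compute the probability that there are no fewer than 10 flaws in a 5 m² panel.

0.3470

Over the interval, μ = 1.7 × 5 = 8.5 (a 5 m² panel = 5 square metres).
P(N ≥ 10) = 1 − P(N ≤ 9) = 1 − Σ_{j=0}^{9} e^(−μ) μ^j/j! ≈ 0.3470.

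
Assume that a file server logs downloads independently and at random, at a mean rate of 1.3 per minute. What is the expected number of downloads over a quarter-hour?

E[N] = λt = 1.3 × 15 = 19.5 (a quarter-hour = 15 minutes).

19.5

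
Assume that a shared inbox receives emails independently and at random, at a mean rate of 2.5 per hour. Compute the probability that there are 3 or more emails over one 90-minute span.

0.7229

Over the interval, μ = 2.5 × 1.5 = 3.75 (a 90-minute span = 1.5 hours).
P(N ≥ 3) = 1 − P(N ≤ 2) = 1 − Σ_{j=0}^{2} e^(−μ) μ^j/j! ≈ 0.7229.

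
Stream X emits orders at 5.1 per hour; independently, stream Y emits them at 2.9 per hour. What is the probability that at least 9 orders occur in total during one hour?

Independent Poisson processes superpose: combined rate λ = 5.1 + 2.9 = 8 per hour.
So μ = 8.
P(N ≥ 9) = 1 − P(N ≤ 8) ≈ 0.4075.

0.4075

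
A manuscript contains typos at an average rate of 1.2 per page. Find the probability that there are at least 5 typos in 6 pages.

0.8445

Over the interval, μ = 1.2 × 6 = 7.2 (6 pages).
P(N ≥ 5) = 1 − P(N ≤ 4) = 1 − Σ_{j=0}^{4} e^(−μ) μ^j/j! ≈ 0.8445.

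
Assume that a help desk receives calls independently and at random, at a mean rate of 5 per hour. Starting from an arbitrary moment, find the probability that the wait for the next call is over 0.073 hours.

0.6942

The wait for the next event is exponential with rate λ = 5 per hour.
P(T > 0.073) = e^(−λt) = e^(−5 × 0.073) = e^(−0.365) ≈ 0.6942.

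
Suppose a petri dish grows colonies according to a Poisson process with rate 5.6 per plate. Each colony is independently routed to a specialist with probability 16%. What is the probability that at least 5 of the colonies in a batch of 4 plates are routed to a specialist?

Thinning: the colonies that are routed to a specialist themselves form a Poisson process with rate 0.16 × 5.6 = 0.896 per plate.
Over the interval, μ = 0.896 × 4 = 3.584 (a batch of 4 plates = 4 plates).
P(N ≥ 5) = 1 − P(N ≤ 4) ≈ 0.2905.

0.2905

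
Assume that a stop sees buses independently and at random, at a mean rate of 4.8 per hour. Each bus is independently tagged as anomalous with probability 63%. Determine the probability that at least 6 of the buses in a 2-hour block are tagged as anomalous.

Thinning: the buses that are tagged as anomalous themselves form a Poisson process with rate 0.63 × 4.8 = 3.024 per hour.
Over the interval, μ = 3.024 × 2 = 6.048 (a 2-hour block = 2 hours).
P(N ≥ 6) = 1 − P(N ≤ 5) ≈ 0.5620.

0.5620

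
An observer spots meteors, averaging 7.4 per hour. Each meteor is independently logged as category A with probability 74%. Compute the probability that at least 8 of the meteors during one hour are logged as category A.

0.1876

Thinning: the meteors that are logged as category A themselves form a Poisson process with rate 0.74 × 7.4 = 5.476 per hour.
So μ = 5.476.
P(N ≥ 8) = 1 − P(N ≤ 7) ≈ 0.1876.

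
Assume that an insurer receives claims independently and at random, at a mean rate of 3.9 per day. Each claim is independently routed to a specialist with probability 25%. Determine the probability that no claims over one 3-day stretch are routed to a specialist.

Thinning: the claims that are routed to a specialist themselves form a Poisson process with rate 0.25 × 3.9 = 0.975 per day.
Over the interval, μ = 0.975 × 3 = 2.925 (a 3-day stretch = 3 days).
P(N = 0) = e^(−2.925) · 2.925^0/0! ≈ 0.0537.

0.0537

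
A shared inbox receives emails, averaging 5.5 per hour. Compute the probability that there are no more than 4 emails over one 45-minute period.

Over the interval, μ = 5.5 × 0.75 = 4.125 (a 45-minute period = 0.75 hours).
P(N ≤ 4) = Σ_{j=0}^{4} e^(−μ) μ^j/j! ≈ 0.6044.

0.6044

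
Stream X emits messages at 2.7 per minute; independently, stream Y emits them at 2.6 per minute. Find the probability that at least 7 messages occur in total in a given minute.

0.2829

Independent Poisson processes superpose: combined rate λ = 2.7 + 2.6 = 5.3 per minute.
So μ = 5.3.
P(N ≥ 7) = 1 − P(N ≤ 6) ≈ 0.2829.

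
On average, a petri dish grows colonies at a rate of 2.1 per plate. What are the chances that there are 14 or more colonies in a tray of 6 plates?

Over the interval, μ = 2.1 × 6 = 12.6 (a tray of 6 plates = 6 plates).
P(N ≥ 14) = 1 − P(N ≤ 13) = 1 − Σ_{j=0}^{13} e^(−μ) μ^j/j! ≈ 0.3831.

0.3831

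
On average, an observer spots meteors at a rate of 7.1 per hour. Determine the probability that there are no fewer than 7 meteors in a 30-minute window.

0.0692

Over the interval, μ = 7.1 × 0.5 = 3.55 (a 30-minute window = 0.5 hours).
P(N ≥ 7) = 1 − P(N ≤ 6) = 1 − Σ_{j=0}^{6} e^(−μ) μ^j/j! ≈ 0.0692.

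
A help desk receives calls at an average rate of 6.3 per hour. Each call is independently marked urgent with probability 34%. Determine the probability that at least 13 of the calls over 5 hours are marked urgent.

0.2800

Thinning: the calls that are marked urgent themselves form a Poisson process with rate 0.34 × 6.3 = 2.142 per hour.
Over the interval, μ = 2.142 × 5 = 10.71 (5 hours).
P(N ≥ 13) = 1 − P(N ≤ 12) ≈ 0.2800.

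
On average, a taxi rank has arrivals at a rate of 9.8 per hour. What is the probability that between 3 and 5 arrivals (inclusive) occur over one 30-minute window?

Over the interval, μ = 9.8 × 0.5 = 4.9 (a 30-minute window = 0.5 hours).
P(3 ≤ N ≤ 5) = Σ_{j=3}^{5} e^(−4.9) · 4.9^j/j! ≈ 0.5002.

0.5002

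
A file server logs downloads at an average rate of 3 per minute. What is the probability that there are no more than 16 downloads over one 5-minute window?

Over the interval, μ = 3 × 5 = 15 (a 5-minute window = 5 minutes).
P(N ≤ 16) = Σ_{j=0}^{16} e^(−μ) μ^j/j! ≈ 0.6641.

0.6641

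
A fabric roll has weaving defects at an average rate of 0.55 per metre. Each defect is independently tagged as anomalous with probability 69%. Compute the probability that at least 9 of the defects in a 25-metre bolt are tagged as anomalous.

0.6066

Thinning: the defects that are tagged as anomalous themselves form a Poisson process with rate 0.69 × 0.55 = 0.3795 per metre.
Over the interval, μ = 0.3795 × 25 = 9.4875 (a 25-metre bolt = 25 metres).
P(N ≥ 9) = 1 − P(N ≤ 8) ≈ 0.6066.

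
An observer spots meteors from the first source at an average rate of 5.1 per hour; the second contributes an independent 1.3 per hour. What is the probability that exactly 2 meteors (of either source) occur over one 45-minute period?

0.0948

Independent Poisson processes superpose: combined rate λ = 5.1 + 1.3 = 6.4 per hour.
Over the interval, μ = 6.4 × 0.75 = 4.8 (a 45-minute period = 0.75 hours).
P(N = 2) = e^(−4.8) · 4.8^2/2! ≈ 0.0948.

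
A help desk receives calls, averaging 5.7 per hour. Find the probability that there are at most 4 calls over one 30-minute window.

0.8398

Over the interval, μ = 5.7 × 0.5 = 2.85 (a 30-minute window = 0.5 hours).
P(N ≤ 4) = Σ_{j=0}^{4} e^(−μ) μ^j/j! ≈ 0.8398.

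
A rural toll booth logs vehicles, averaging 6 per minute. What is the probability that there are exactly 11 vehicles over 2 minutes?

Over the interval, μ = 6 × 2 = 12 (2 minutes).
P(N = 11) = e^(−μ) μ^11/11! = e^(−12) · 12^11/39916800 ≈ 0.1144.

0.1144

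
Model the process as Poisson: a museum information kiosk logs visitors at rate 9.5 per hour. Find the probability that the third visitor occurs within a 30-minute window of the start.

Over the interval, μ = 9.5 × 0.5 = 4.75 (a 30-minute window = 0.5 hours).
The third arrival falls in the interval iff at least 3 events occur there: P(S_3 ≤ t) = P(N ≥ 3) = 1 − P(N ≤ 2) ≈ 0.8527.

0.8527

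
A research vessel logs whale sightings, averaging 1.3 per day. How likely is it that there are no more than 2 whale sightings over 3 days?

Over the interval, μ = 1.3 × 3 = 3.9 (3 days).
P(N ≤ 2) = Σ_{j=0}^{2} e^(−μ) μ^j/j! ≈ 0.2531.

0.2531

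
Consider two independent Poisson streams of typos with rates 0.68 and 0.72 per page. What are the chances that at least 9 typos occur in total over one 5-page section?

Independent Poisson processes superpose: combined rate λ = 0.68 + 0.72 = 1.4 per page.
Over the interval, μ = 1.4 × 5 = 7 (a 5-page section = 5 pages).
P(N ≥ 9) = 1 − P(N ≤ 8) ≈ 0.2709.

0.2709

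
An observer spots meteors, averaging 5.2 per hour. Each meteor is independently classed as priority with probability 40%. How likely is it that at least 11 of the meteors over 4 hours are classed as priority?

Thinning: the meteors that are classed as priority themselves form a Poisson process with rate 0.4 × 5.2 = 2.08 per hour.
Over the interval, μ = 2.08 × 4 = 8.32 (4 hours).
P(N ≥ 11) = 1 − P(N ≤ 10) ≈ 0.2171.

0.2171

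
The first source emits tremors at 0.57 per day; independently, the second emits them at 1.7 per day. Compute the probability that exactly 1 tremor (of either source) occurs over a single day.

Independent Poisson processes superpose: combined rate λ = 0.57 + 1.7 = 2.27 per day.
So μ = 2.27.
P(N = 1) = e^(−2.27) · 2.27^1/1! ≈ 0.2345.

0.2345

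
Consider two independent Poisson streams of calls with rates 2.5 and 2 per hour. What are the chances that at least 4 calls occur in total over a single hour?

Independent Poisson processes superpose: combined rate λ = 2.5 + 2 = 4.5 per hour.
So μ = 4.5.
P(N ≥ 4) = 1 − P(N ≤ 3) ≈ 0.6577.

0.6577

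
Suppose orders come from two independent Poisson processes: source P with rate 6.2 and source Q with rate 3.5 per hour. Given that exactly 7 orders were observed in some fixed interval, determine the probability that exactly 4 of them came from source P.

Given the total, each event is independently from source P with probability p = λ_P/(λ_P+λ_Q) = 6.2/9.7 ≈ 0.6392.
So K ~ Binomial(7, 6.2/9.7): P(K = 4) = C(7,4) · (6.2/9.7)^4 · (3.5/9.7)^3 ≈ 0.2744.

0.2744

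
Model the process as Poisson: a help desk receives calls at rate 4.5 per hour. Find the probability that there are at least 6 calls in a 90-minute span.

0.6662

Over the interval, μ = 4.5 × 1.5 = 6.75 (a 90-minute span = 1.5 hours).
P(N ≥ 6) = 1 − P(N ≤ 5) = 1 − Σ_{j=0}^{5} e^(−μ) μ^j/j! ≈ 0.6662.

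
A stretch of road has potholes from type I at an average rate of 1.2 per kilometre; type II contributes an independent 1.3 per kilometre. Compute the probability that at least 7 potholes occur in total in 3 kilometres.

0.6218

Independent Poisson processes superpose: combined rate λ = 1.2 + 1.3 = 2.5 per kilometre.
Over the interval, μ = 2.5 × 3 = 7.5 (3 kilometres).
P(N ≥ 7) = 1 − P(N ≤ 6) ≈ 0.6218.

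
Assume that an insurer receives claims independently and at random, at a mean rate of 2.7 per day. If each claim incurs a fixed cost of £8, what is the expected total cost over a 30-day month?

E[N] = 2.7 × 30 = 81 (a 30-day month = 30 days); E[cost] = 81 × £8 = £648.

£648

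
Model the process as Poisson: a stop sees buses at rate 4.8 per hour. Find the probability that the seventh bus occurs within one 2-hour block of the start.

0.8426

Over the interval, μ = 4.8 × 2 = 9.6 (a 2-hour block = 2 hours).
The seventh arrival falls in the interval iff at least 7 events occur there: P(S_7 ≤ t) = P(N ≥ 7) = 1 − P(N ≤ 6) ≈ 0.8426.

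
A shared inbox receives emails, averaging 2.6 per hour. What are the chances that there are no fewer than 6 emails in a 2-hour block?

Over the interval, μ = 2.6 × 2 = 5.2 (a 2-hour block = 2 hours).
P(N ≥ 6) = 1 − P(N ≤ 5) = 1 − Σ_{j=0}^{5} e^(−μ) μ^j/j! ≈ 0.4191.

0.4191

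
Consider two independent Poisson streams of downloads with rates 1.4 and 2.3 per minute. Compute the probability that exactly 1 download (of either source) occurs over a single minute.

Independent Poisson processes superpose: combined rate λ = 1.4 + 2.3 = 3.7 per minute.
So μ = 3.7.
P(N = 1) = e^(−3.7) · 3.7^1/1! ≈ 0.0915.

0.0915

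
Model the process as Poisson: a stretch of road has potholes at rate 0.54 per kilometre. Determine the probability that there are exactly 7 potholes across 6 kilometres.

Over the interval, μ = 0.54 × 6 = 3.24 (6 kilometres).
P(N = 7) = e^(−μ) μ^7/7! = e^(−3.24) · 3.24^7/5040 ≈ 0.0291.

0.0291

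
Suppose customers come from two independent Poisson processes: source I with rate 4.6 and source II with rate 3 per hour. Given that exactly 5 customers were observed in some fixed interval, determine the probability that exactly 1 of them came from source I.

Given the total, each event is independently from source I with probability p = λ_I/(λ_I+λ_II) = 4.6/7.6 ≈ 0.6053.
So K ~ Binomial(5, 4.6/7.6): P(K = 1) = C(5,1) · (4.6/7.6)^1 · (3/7.6)^4 ≈ 0.0735.

0.0735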